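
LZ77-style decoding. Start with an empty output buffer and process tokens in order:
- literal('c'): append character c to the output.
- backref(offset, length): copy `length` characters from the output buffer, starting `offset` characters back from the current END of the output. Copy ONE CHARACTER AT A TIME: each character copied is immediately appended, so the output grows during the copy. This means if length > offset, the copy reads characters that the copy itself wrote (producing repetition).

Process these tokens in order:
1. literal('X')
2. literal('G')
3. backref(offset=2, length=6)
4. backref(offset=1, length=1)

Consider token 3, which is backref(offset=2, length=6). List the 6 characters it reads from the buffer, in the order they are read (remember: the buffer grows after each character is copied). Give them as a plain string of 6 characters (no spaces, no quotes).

Answer: XGXGXG

Derivation:
Token 1: literal('X'). Output: "X"
Token 2: literal('G'). Output: "XG"
Token 3: backref(off=2, len=6). Buffer before: "XG" (len 2)
  byte 1: read out[0]='X', append. Buffer now: "XGX"
  byte 2: read out[1]='G', append. Buffer now: "XGXG"
  byte 3: read out[2]='X', append. Buffer now: "XGXGX"
  byte 4: read out[3]='G', append. Buffer now: "XGXGXG"
  byte 5: read out[4]='X', append. Buffer now: "XGXGXGX"
  byte 6: read out[5]='G', append. Buffer now: "XGXGXGXG"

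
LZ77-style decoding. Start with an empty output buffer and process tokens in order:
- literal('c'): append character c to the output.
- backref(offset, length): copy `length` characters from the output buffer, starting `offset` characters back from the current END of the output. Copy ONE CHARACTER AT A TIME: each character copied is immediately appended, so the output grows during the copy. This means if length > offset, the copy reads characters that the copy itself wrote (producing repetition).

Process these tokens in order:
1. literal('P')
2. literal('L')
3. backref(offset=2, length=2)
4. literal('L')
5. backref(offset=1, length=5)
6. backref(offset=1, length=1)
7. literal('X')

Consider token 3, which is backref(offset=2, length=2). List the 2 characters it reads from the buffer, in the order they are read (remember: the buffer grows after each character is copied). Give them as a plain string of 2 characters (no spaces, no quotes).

Answer: PL

Derivation:
Token 1: literal('P'). Output: "P"
Token 2: literal('L'). Output: "PL"
Token 3: backref(off=2, len=2). Buffer before: "PL" (len 2)
  byte 1: read out[0]='P', append. Buffer now: "PLP"
  byte 2: read out[1]='L', append. Buffer now: "PLPL"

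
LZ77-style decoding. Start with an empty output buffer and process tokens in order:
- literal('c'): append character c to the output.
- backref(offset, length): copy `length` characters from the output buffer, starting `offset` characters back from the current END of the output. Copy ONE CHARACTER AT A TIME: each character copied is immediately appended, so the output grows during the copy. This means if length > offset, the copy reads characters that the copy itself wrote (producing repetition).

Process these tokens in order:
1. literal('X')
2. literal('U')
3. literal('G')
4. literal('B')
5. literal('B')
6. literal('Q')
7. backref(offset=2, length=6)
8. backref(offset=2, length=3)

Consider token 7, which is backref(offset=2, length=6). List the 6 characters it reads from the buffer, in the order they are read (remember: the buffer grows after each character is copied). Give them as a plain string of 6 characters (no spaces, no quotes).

Answer: BQBQBQ

Derivation:
Token 1: literal('X'). Output: "X"
Token 2: literal('U'). Output: "XU"
Token 3: literal('G'). Output: "XUG"
Token 4: literal('B'). Output: "XUGB"
Token 5: literal('B'). Output: "XUGBB"
Token 6: literal('Q'). Output: "XUGBBQ"
Token 7: backref(off=2, len=6). Buffer before: "XUGBBQ" (len 6)
  byte 1: read out[4]='B', append. Buffer now: "XUGBBQB"
  byte 2: read out[5]='Q', append. Buffer now: "XUGBBQBQ"
  byte 3: read out[6]='B', append. Buffer now: "XUGBBQBQB"
  byte 4: read out[7]='Q', append. Buffer now: "XUGBBQBQBQ"
  byte 5: read out[8]='B', append. Buffer now: "XUGBBQBQBQB"
  byte 6: read out[9]='Q', append. Buffer now: "XUGBBQBQBQBQ"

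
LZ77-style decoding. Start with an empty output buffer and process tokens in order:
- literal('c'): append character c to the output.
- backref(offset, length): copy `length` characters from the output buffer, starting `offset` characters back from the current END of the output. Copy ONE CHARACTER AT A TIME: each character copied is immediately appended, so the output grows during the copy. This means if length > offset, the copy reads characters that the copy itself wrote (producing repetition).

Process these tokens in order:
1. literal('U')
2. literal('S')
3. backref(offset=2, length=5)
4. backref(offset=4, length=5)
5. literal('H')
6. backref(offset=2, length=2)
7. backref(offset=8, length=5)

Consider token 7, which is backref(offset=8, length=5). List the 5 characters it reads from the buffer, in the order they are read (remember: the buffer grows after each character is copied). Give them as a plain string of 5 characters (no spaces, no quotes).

Token 1: literal('U'). Output: "U"
Token 2: literal('S'). Output: "US"
Token 3: backref(off=2, len=5) (overlapping!). Copied 'USUSU' from pos 0. Output: "USUSUSU"
Token 4: backref(off=4, len=5) (overlapping!). Copied 'SUSUS' from pos 3. Output: "USUSUSUSUSUS"
Token 5: literal('H'). Output: "USUSUSUSUSUSH"
Token 6: backref(off=2, len=2). Copied 'SH' from pos 11. Output: "USUSUSUSUSUSHSH"
Token 7: backref(off=8, len=5). Buffer before: "USUSUSUSUSUSHSH" (len 15)
  byte 1: read out[7]='S', append. Buffer now: "USUSUSUSUSUSHSHS"
  byte 2: read out[8]='U', append. Buffer now: "USUSUSUSUSUSHSHSU"
  byte 3: read out[9]='S', append. Buffer now: "USUSUSUSUSUSHSHSUS"
  byte 4: read out[10]='U', append. Buffer now: "USUSUSUSUSUSHSHSUSU"
  byte 5: read out[11]='S', append. Buffer now: "USUSUSUSUSUSHSHSUSUS"

Answer: SUSUS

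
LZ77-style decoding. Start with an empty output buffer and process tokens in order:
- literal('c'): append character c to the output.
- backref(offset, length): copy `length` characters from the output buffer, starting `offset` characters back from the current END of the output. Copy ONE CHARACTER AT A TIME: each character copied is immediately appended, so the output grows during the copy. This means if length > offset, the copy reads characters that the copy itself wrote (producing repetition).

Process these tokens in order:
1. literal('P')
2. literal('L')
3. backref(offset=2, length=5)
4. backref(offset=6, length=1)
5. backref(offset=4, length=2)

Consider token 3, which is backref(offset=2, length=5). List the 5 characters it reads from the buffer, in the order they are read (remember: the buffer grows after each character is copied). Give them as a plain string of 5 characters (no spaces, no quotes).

Token 1: literal('P'). Output: "P"
Token 2: literal('L'). Output: "PL"
Token 3: backref(off=2, len=5). Buffer before: "PL" (len 2)
  byte 1: read out[0]='P', append. Buffer now: "PLP"
  byte 2: read out[1]='L', append. Buffer now: "PLPL"
  byte 3: read out[2]='P', append. Buffer now: "PLPLP"
  byte 4: read out[3]='L', append. Buffer now: "PLPLPL"
  byte 5: read out[4]='P', append. Buffer now: "PLPLPLP"

Answer: PLPLP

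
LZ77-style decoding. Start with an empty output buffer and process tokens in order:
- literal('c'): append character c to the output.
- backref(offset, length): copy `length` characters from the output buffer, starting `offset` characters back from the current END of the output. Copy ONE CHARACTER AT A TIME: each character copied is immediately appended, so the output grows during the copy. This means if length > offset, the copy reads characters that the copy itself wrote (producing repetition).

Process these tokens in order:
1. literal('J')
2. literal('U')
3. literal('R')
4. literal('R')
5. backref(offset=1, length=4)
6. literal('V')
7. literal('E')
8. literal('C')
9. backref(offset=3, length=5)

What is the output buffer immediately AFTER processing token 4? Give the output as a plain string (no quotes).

Token 1: literal('J'). Output: "J"
Token 2: literal('U'). Output: "JU"
Token 3: literal('R'). Output: "JUR"
Token 4: literal('R'). Output: "JURR"

Answer: JURR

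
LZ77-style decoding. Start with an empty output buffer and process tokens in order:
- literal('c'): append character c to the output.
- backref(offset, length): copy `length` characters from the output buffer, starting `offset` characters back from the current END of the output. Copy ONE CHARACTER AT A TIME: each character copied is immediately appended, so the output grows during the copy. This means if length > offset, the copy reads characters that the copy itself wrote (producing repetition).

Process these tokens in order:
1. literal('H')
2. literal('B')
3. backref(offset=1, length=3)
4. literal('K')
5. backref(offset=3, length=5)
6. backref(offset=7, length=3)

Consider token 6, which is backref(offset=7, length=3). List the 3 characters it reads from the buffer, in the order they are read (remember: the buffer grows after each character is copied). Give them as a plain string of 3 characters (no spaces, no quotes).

Token 1: literal('H'). Output: "H"
Token 2: literal('B'). Output: "HB"
Token 3: backref(off=1, len=3) (overlapping!). Copied 'BBB' from pos 1. Output: "HBBBB"
Token 4: literal('K'). Output: "HBBBBK"
Token 5: backref(off=3, len=5) (overlapping!). Copied 'BBKBB' from pos 3. Output: "HBBBBKBBKBB"
Token 6: backref(off=7, len=3). Buffer before: "HBBBBKBBKBB" (len 11)
  byte 1: read out[4]='B', append. Buffer now: "HBBBBKBBKBBB"
  byte 2: read out[5]='K', append. Buffer now: "HBBBBKBBKBBBK"
  byte 3: read out[6]='B', append. Buffer now: "HBBBBKBBKBBBKB"

Answer: BKB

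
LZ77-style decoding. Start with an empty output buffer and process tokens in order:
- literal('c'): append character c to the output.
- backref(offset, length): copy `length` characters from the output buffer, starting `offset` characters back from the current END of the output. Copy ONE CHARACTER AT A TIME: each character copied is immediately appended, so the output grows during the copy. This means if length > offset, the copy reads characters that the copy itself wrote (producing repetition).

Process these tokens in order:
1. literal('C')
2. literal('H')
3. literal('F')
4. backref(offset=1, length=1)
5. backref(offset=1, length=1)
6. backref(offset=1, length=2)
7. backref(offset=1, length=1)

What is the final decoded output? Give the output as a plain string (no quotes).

Answer: CHFFFFFF

Derivation:
Token 1: literal('C'). Output: "C"
Token 2: literal('H'). Output: "CH"
Token 3: literal('F'). Output: "CHF"
Token 4: backref(off=1, len=1). Copied 'F' from pos 2. Output: "CHFF"
Token 5: backref(off=1, len=1). Copied 'F' from pos 3. Output: "CHFFF"
Token 6: backref(off=1, len=2) (overlapping!). Copied 'FF' from pos 4. Output: "CHFFFFF"
Token 7: backref(off=1, len=1). Copied 'F' from pos 6. Output: "CHFFFFFF"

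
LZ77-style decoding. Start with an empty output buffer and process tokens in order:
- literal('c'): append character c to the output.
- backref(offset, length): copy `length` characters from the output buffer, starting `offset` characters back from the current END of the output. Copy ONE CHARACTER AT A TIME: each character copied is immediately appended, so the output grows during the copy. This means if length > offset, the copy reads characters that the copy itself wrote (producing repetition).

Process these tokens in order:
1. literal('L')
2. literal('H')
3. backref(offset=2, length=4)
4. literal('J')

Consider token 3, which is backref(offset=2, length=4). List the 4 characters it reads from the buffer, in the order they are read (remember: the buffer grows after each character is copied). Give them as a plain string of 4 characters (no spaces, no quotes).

Answer: LHLH

Derivation:
Token 1: literal('L'). Output: "L"
Token 2: literal('H'). Output: "LH"
Token 3: backref(off=2, len=4). Buffer before: "LH" (len 2)
  byte 1: read out[0]='L', append. Buffer now: "LHL"
  byte 2: read out[1]='H', append. Buffer now: "LHLH"
  byte 3: read out[2]='L', append. Buffer now: "LHLHL"
  byte 4: read out[3]='H', append. Buffer now: "LHLHLH"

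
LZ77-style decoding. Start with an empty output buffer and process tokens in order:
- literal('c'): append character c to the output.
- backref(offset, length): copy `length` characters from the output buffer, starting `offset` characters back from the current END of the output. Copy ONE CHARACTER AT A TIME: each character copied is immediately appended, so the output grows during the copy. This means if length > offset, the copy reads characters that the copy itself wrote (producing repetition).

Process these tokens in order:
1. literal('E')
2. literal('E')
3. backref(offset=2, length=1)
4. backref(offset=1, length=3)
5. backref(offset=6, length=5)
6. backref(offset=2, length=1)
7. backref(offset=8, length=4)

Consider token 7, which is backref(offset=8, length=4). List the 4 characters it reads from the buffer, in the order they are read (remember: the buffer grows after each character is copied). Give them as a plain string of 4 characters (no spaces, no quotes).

Answer: EEEE

Derivation:
Token 1: literal('E'). Output: "E"
Token 2: literal('E'). Output: "EE"
Token 3: backref(off=2, len=1). Copied 'E' from pos 0. Output: "EEE"
Token 4: backref(off=1, len=3) (overlapping!). Copied 'EEE' from pos 2. Output: "EEEEEE"
Token 5: backref(off=6, len=5). Copied 'EEEEE' from pos 0. Output: "EEEEEEEEEEE"
Token 6: backref(off=2, len=1). Copied 'E' from pos 9. Output: "EEEEEEEEEEEE"
Token 7: backref(off=8, len=4). Buffer before: "EEEEEEEEEEEE" (len 12)
  byte 1: read out[4]='E', append. Buffer now: "EEEEEEEEEEEEE"
  byte 2: read out[5]='E', append. Buffer now: "EEEEEEEEEEEEEE"
  byte 3: read out[6]='E', append. Buffer now: "EEEEEEEEEEEEEEE"
  byte 4: read out[7]='E', append. Buffer now: "EEEEEEEEEEEEEEEE"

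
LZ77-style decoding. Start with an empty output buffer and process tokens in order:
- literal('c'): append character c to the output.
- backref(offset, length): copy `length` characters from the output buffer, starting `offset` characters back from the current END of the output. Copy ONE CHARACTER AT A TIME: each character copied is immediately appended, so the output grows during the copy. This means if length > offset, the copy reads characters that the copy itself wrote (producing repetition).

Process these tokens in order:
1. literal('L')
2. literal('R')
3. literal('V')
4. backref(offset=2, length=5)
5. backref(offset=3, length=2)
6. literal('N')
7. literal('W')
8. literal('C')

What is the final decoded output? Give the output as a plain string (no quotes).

Token 1: literal('L'). Output: "L"
Token 2: literal('R'). Output: "LR"
Token 3: literal('V'). Output: "LRV"
Token 4: backref(off=2, len=5) (overlapping!). Copied 'RVRVR' from pos 1. Output: "LRVRVRVR"
Token 5: backref(off=3, len=2). Copied 'RV' from pos 5. Output: "LRVRVRVRRV"
Token 6: literal('N'). Output: "LRVRVRVRRVN"
Token 7: literal('W'). Output: "LRVRVRVRRVNW"
Token 8: literal('C'). Output: "LRVRVRVRRVNWC"

Answer: LRVRVRVRRVNWC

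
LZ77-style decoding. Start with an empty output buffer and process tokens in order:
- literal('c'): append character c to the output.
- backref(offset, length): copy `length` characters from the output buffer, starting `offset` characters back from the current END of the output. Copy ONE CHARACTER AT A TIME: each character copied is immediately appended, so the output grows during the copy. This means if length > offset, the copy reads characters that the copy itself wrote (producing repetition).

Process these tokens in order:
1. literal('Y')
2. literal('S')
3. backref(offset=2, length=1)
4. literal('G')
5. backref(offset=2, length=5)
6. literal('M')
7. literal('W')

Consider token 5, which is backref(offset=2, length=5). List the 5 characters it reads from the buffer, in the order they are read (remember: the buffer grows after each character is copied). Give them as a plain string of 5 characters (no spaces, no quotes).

Answer: YGYGY

Derivation:
Token 1: literal('Y'). Output: "Y"
Token 2: literal('S'). Output: "YS"
Token 3: backref(off=2, len=1). Copied 'Y' from pos 0. Output: "YSY"
Token 4: literal('G'). Output: "YSYG"
Token 5: backref(off=2, len=5). Buffer before: "YSYG" (len 4)
  byte 1: read out[2]='Y', append. Buffer now: "YSYGY"
  byte 2: read out[3]='G', append. Buffer now: "YSYGYG"
  byte 3: read out[4]='Y', append. Buffer now: "YSYGYGY"
  byte 4: read out[5]='G', append. Buffer now: "YSYGYGYG"
  byte 5: read out[6]='Y', append. Buffer now: "YSYGYGYGY"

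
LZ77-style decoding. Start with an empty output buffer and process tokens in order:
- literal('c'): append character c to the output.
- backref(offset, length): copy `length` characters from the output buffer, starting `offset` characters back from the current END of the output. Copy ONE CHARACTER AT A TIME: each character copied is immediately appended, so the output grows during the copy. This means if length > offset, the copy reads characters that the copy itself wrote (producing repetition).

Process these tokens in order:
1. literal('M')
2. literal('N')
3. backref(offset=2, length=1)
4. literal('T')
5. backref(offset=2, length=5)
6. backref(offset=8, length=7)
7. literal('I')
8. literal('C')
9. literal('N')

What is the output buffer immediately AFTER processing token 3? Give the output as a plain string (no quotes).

Answer: MNM

Derivation:
Token 1: literal('M'). Output: "M"
Token 2: literal('N'). Output: "MN"
Token 3: backref(off=2, len=1). Copied 'M' from pos 0. Output: "MNM"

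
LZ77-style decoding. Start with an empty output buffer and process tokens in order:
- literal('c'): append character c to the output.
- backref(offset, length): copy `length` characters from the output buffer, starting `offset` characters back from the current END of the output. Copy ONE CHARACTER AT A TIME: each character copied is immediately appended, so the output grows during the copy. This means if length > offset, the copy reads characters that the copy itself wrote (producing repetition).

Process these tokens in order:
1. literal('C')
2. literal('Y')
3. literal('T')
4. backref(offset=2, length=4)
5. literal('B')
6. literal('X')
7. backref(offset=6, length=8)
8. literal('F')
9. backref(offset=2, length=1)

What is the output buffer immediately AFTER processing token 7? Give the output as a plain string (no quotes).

Answer: CYTYTYTBXYTYTBXYT

Derivation:
Token 1: literal('C'). Output: "C"
Token 2: literal('Y'). Output: "CY"
Token 3: literal('T'). Output: "CYT"
Token 4: backref(off=2, len=4) (overlapping!). Copied 'YTYT' from pos 1. Output: "CYTYTYT"
Token 5: literal('B'). Output: "CYTYTYTB"
Token 6: literal('X'). Output: "CYTYTYTBX"
Token 7: backref(off=6, len=8) (overlapping!). Copied 'YTYTBXYT' from pos 3. Output: "CYTYTYTBXYTYTBXYT"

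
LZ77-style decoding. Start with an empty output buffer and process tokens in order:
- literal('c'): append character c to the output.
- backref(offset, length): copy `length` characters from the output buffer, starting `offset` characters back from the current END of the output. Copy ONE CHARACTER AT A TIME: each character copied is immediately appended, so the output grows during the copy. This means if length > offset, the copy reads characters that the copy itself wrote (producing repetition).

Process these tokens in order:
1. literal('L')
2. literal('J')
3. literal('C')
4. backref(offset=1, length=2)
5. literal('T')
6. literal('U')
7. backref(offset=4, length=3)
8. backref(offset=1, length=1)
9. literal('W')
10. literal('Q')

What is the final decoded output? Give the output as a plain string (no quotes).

Token 1: literal('L'). Output: "L"
Token 2: literal('J'). Output: "LJ"
Token 3: literal('C'). Output: "LJC"
Token 4: backref(off=1, len=2) (overlapping!). Copied 'CC' from pos 2. Output: "LJCCC"
Token 5: literal('T'). Output: "LJCCCT"
Token 6: literal('U'). Output: "LJCCCTU"
Token 7: backref(off=4, len=3). Copied 'CCT' from pos 3. Output: "LJCCCTUCCT"
Token 8: backref(off=1, len=1). Copied 'T' from pos 9. Output: "LJCCCTUCCTT"
Token 9: literal('W'). Output: "LJCCCTUCCTTW"
Token 10: literal('Q'). Output: "LJCCCTUCCTTWQ"

Answer: LJCCCTUCCTTWQ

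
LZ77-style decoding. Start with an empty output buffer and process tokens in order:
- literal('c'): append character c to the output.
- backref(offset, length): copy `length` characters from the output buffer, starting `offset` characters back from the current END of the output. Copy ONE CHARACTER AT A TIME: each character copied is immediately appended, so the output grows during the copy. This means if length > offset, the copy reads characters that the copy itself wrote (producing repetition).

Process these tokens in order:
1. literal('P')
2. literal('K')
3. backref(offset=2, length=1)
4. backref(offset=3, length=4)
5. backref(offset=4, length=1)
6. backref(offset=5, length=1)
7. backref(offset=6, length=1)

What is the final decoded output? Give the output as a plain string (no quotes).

Token 1: literal('P'). Output: "P"
Token 2: literal('K'). Output: "PK"
Token 3: backref(off=2, len=1). Copied 'P' from pos 0. Output: "PKP"
Token 4: backref(off=3, len=4) (overlapping!). Copied 'PKPP' from pos 0. Output: "PKPPKPP"
Token 5: backref(off=4, len=1). Copied 'P' from pos 3. Output: "PKPPKPPP"
Token 6: backref(off=5, len=1). Copied 'P' from pos 3. Output: "PKPPKPPPP"
Token 7: backref(off=6, len=1). Copied 'P' from pos 3. Output: "PKPPKPPPPP"

Answer: PKPPKPPPPP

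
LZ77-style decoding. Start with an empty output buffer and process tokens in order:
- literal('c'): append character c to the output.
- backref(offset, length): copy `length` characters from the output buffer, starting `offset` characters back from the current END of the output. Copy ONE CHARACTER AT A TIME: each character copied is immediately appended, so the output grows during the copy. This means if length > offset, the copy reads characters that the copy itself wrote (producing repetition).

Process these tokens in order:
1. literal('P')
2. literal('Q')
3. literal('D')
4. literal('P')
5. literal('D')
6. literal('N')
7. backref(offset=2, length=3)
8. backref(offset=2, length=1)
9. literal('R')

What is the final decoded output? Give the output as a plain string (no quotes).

Token 1: literal('P'). Output: "P"
Token 2: literal('Q'). Output: "PQ"
Token 3: literal('D'). Output: "PQD"
Token 4: literal('P'). Output: "PQDP"
Token 5: literal('D'). Output: "PQDPD"
Token 6: literal('N'). Output: "PQDPDN"
Token 7: backref(off=2, len=3) (overlapping!). Copied 'DND' from pos 4. Output: "PQDPDNDND"
Token 8: backref(off=2, len=1). Copied 'N' from pos 7. Output: "PQDPDNDNDN"
Token 9: literal('R'). Output: "PQDPDNDNDNR"

Answer: PQDPDNDNDNR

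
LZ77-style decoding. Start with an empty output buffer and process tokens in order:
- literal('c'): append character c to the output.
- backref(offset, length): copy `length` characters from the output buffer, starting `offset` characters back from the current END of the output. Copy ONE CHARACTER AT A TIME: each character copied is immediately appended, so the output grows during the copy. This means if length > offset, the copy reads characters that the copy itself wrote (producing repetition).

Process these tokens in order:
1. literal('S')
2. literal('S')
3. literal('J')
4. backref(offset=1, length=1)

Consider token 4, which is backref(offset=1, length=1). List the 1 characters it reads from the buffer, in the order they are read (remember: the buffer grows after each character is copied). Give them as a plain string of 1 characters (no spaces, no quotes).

Token 1: literal('S'). Output: "S"
Token 2: literal('S'). Output: "SS"
Token 3: literal('J'). Output: "SSJ"
Token 4: backref(off=1, len=1). Buffer before: "SSJ" (len 3)
  byte 1: read out[2]='J', append. Buffer now: "SSJJ"

Answer: J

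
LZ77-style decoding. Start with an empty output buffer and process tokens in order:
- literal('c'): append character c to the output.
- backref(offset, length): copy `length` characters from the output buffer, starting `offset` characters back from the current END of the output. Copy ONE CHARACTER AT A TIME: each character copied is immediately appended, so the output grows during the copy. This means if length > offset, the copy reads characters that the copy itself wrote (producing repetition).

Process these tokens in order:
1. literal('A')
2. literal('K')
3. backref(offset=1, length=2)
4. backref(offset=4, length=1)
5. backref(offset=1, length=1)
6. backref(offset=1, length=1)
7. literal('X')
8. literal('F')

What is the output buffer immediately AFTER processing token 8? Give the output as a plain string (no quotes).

Answer: AKKKAAAXF

Derivation:
Token 1: literal('A'). Output: "A"
Token 2: literal('K'). Output: "AK"
Token 3: backref(off=1, len=2) (overlapping!). Copied 'KK' from pos 1. Output: "AKKK"
Token 4: backref(off=4, len=1). Copied 'A' from pos 0. Output: "AKKKA"
Token 5: backref(off=1, len=1). Copied 'A' from pos 4. Output: "AKKKAA"
Token 6: backref(off=1, len=1). Copied 'A' from pos 5. Output: "AKKKAAA"
Token 7: literal('X'). Output: "AKKKAAAX"
Token 8: literal('F'). Output: "AKKKAAAXF"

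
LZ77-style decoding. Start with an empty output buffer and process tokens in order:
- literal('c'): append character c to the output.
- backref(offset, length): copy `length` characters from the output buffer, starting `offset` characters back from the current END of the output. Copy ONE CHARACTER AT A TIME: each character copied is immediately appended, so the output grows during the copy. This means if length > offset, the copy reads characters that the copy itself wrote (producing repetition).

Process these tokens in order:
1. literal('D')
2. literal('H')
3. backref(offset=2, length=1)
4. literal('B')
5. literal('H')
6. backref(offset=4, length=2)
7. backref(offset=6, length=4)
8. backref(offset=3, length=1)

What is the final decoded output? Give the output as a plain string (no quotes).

Token 1: literal('D'). Output: "D"
Token 2: literal('H'). Output: "DH"
Token 3: backref(off=2, len=1). Copied 'D' from pos 0. Output: "DHD"
Token 4: literal('B'). Output: "DHDB"
Token 5: literal('H'). Output: "DHDBH"
Token 6: backref(off=4, len=2). Copied 'HD' from pos 1. Output: "DHDBHHD"
Token 7: backref(off=6, len=4). Copied 'HDBH' from pos 1. Output: "DHDBHHDHDBH"
Token 8: backref(off=3, len=1). Copied 'D' from pos 8. Output: "DHDBHHDHDBHD"

Answer: DHDBHHDHDBHD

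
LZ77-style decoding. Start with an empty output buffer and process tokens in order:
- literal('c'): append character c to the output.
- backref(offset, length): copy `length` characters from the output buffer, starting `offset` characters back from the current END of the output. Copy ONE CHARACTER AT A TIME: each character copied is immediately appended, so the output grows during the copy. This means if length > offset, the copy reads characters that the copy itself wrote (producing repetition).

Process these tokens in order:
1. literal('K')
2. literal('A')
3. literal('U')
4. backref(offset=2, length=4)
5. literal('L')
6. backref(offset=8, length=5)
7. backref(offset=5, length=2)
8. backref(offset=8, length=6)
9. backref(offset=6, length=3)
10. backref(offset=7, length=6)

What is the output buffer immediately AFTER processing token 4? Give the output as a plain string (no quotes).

Token 1: literal('K'). Output: "K"
Token 2: literal('A'). Output: "KA"
Token 3: literal('U'). Output: "KAU"
Token 4: backref(off=2, len=4) (overlapping!). Copied 'AUAU' from pos 1. Output: "KAUAUAU"

Answer: KAUAUAU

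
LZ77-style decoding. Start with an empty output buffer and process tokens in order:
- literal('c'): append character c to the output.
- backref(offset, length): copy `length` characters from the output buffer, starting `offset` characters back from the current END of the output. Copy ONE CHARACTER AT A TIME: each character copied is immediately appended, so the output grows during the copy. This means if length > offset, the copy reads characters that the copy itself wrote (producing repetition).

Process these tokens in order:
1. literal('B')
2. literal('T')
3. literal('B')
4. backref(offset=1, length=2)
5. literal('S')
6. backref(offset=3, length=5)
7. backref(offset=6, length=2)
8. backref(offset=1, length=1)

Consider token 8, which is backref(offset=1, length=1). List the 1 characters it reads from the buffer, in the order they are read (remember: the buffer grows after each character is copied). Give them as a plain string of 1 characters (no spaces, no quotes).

Token 1: literal('B'). Output: "B"
Token 2: literal('T'). Output: "BT"
Token 3: literal('B'). Output: "BTB"
Token 4: backref(off=1, len=2) (overlapping!). Copied 'BB' from pos 2. Output: "BTBBB"
Token 5: literal('S'). Output: "BTBBBS"
Token 6: backref(off=3, len=5) (overlapping!). Copied 'BBSBB' from pos 3. Output: "BTBBBSBBSBB"
Token 7: backref(off=6, len=2). Copied 'SB' from pos 5. Output: "BTBBBSBBSBBSB"
Token 8: backref(off=1, len=1). Buffer before: "BTBBBSBBSBBSB" (len 13)
  byte 1: read out[12]='B', append. Buffer now: "BTBBBSBBSBBSBB"

Answer: B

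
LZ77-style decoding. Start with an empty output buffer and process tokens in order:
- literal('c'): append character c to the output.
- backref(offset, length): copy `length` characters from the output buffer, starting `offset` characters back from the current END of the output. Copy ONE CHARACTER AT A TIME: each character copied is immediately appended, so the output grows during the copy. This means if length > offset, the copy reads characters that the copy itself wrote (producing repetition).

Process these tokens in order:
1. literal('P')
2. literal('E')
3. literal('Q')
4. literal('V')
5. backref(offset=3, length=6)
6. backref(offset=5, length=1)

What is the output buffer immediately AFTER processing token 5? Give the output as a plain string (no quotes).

Answer: PEQVEQVEQV

Derivation:
Token 1: literal('P'). Output: "P"
Token 2: literal('E'). Output: "PE"
Token 3: literal('Q'). Output: "PEQ"
Token 4: literal('V'). Output: "PEQV"
Token 5: backref(off=3, len=6) (overlapping!). Copied 'EQVEQV' from pos 1. Output: "PEQVEQVEQV"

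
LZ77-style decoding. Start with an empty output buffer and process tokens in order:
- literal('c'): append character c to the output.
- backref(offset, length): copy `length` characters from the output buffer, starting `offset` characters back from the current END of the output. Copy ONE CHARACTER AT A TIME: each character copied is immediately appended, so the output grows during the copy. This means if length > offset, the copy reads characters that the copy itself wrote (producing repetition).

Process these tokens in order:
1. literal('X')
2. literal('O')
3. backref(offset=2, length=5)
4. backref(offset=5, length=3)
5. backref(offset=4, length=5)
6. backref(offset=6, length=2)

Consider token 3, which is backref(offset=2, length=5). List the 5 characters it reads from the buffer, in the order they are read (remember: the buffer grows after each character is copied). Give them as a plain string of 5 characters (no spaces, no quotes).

Answer: XOXOX

Derivation:
Token 1: literal('X'). Output: "X"
Token 2: literal('O'). Output: "XO"
Token 3: backref(off=2, len=5). Buffer before: "XO" (len 2)
  byte 1: read out[0]='X', append. Buffer now: "XOX"
  byte 2: read out[1]='O', append. Buffer now: "XOXO"
  byte 3: read out[2]='X', append. Buffer now: "XOXOX"
  byte 4: read out[3]='O', append. Buffer now: "XOXOXO"
  byte 5: read out[4]='X', append. Buffer now: "XOXOXOX"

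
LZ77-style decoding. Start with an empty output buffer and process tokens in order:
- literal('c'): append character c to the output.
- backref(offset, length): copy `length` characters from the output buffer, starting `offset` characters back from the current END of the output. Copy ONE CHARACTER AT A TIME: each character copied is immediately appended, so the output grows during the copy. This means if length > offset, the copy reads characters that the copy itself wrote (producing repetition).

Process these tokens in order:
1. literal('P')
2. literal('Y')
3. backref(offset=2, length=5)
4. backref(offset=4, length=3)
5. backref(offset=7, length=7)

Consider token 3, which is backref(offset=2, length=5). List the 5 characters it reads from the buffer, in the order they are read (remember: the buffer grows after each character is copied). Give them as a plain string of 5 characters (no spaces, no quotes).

Token 1: literal('P'). Output: "P"
Token 2: literal('Y'). Output: "PY"
Token 3: backref(off=2, len=5). Buffer before: "PY" (len 2)
  byte 1: read out[0]='P', append. Buffer now: "PYP"
  byte 2: read out[1]='Y', append. Buffer now: "PYPY"
  byte 3: read out[2]='P', append. Buffer now: "PYPYP"
  byte 4: read out[3]='Y', append. Buffer now: "PYPYPY"
  byte 5: read out[4]='P', append. Buffer now: "PYPYPYP"

Answer: PYPYP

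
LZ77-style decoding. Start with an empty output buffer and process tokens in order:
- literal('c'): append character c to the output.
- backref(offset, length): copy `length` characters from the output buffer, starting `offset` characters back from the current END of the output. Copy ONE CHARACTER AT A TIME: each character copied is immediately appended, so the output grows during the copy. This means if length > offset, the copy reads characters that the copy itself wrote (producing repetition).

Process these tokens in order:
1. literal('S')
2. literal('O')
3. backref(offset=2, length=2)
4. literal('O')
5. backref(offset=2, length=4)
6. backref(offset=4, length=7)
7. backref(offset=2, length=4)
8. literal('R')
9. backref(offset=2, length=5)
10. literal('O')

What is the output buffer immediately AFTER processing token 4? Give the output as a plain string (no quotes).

Token 1: literal('S'). Output: "S"
Token 2: literal('O'). Output: "SO"
Token 3: backref(off=2, len=2). Copied 'SO' from pos 0. Output: "SOSO"
Token 4: literal('O'). Output: "SOSOO"

Answer: SOSOO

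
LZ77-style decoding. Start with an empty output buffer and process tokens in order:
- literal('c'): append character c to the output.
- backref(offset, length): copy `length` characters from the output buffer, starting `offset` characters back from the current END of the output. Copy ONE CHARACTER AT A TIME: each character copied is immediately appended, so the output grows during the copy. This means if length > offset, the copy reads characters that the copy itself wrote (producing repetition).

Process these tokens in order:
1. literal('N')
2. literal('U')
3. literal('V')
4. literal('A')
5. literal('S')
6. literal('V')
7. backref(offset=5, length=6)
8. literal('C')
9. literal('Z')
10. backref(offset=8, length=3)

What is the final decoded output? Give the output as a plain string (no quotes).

Token 1: literal('N'). Output: "N"
Token 2: literal('U'). Output: "NU"
Token 3: literal('V'). Output: "NUV"
Token 4: literal('A'). Output: "NUVA"
Token 5: literal('S'). Output: "NUVAS"
Token 6: literal('V'). Output: "NUVASV"
Token 7: backref(off=5, len=6) (overlapping!). Copied 'UVASVU' from pos 1. Output: "NUVASVUVASVU"
Token 8: literal('C'). Output: "NUVASVUVASVUC"
Token 9: literal('Z'). Output: "NUVASVUVASVUCZ"
Token 10: backref(off=8, len=3). Copied 'UVA' from pos 6. Output: "NUVASVUVASVUCZUVA"

Answer: NUVASVUVASVUCZUVA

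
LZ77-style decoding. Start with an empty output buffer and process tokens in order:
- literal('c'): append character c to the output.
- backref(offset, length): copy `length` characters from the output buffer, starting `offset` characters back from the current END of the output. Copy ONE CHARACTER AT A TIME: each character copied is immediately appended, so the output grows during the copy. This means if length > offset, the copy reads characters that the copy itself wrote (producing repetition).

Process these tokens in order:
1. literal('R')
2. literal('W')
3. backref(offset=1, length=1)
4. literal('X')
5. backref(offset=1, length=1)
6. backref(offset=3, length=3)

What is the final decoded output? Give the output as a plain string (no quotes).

Answer: RWWXXWXX

Derivation:
Token 1: literal('R'). Output: "R"
Token 2: literal('W'). Output: "RW"
Token 3: backref(off=1, len=1). Copied 'W' from pos 1. Output: "RWW"
Token 4: literal('X'). Output: "RWWX"
Token 5: backref(off=1, len=1). Copied 'X' from pos 3. Output: "RWWXX"
Token 6: backref(off=3, len=3). Copied 'WXX' from pos 2. Output: "RWWXXWXX"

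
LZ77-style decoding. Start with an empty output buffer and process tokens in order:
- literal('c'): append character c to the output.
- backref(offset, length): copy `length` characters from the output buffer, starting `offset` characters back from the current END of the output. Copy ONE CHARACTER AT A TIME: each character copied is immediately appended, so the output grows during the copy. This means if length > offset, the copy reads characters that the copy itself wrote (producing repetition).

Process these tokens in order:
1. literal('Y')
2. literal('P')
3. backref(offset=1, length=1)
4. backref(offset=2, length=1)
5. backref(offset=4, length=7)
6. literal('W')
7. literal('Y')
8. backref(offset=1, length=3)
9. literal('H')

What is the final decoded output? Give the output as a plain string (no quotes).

Token 1: literal('Y'). Output: "Y"
Token 2: literal('P'). Output: "YP"
Token 3: backref(off=1, len=1). Copied 'P' from pos 1. Output: "YPP"
Token 4: backref(off=2, len=1). Copied 'P' from pos 1. Output: "YPPP"
Token 5: backref(off=4, len=7) (overlapping!). Copied 'YPPPYPP' from pos 0. Output: "YPPPYPPPYPP"
Token 6: literal('W'). Output: "YPPPYPPPYPPW"
Token 7: literal('Y'). Output: "YPPPYPPPYPPWY"
Token 8: backref(off=1, len=3) (overlapping!). Copied 'YYY' from pos 12. Output: "YPPPYPPPYPPWYYYY"
Token 9: literal('H'). Output: "YPPPYPPPYPPWYYYYH"

Answer: YPPPYPPPYPPWYYYYH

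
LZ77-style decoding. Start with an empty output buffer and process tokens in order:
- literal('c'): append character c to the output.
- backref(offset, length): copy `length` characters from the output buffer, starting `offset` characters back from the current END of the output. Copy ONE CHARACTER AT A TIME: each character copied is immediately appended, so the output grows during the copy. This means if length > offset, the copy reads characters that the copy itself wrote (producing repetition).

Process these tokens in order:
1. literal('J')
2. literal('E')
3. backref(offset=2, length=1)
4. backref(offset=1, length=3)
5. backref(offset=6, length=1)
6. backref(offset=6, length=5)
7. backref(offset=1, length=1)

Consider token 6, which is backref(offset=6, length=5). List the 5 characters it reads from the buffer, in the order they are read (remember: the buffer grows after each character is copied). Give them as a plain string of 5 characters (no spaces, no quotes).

Token 1: literal('J'). Output: "J"
Token 2: literal('E'). Output: "JE"
Token 3: backref(off=2, len=1). Copied 'J' from pos 0. Output: "JEJ"
Token 4: backref(off=1, len=3) (overlapping!). Copied 'JJJ' from pos 2. Output: "JEJJJJ"
Token 5: backref(off=6, len=1). Copied 'J' from pos 0. Output: "JEJJJJJ"
Token 6: backref(off=6, len=5). Buffer before: "JEJJJJJ" (len 7)
  byte 1: read out[1]='E', append. Buffer now: "JEJJJJJE"
  byte 2: read out[2]='J', append. Buffer now: "JEJJJJJEJ"
  byte 3: read out[3]='J', append. Buffer now: "JEJJJJJEJJ"
  byte 4: read out[4]='J', append. Buffer now: "JEJJJJJEJJJ"
  byte 5: read out[5]='J', append. Buffer now: "JEJJJJJEJJJJ"

Answer: EJJJJ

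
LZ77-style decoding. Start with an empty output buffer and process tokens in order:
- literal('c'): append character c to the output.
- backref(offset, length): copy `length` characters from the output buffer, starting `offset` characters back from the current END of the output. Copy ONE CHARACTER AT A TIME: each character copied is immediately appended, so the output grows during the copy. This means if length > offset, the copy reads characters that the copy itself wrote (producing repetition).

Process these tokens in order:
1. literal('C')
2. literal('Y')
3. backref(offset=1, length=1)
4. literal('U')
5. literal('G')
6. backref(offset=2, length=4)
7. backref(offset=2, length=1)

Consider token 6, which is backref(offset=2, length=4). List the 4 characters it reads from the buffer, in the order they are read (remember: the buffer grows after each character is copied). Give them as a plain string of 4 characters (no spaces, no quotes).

Token 1: literal('C'). Output: "C"
Token 2: literal('Y'). Output: "CY"
Token 3: backref(off=1, len=1). Copied 'Y' from pos 1. Output: "CYY"
Token 4: literal('U'). Output: "CYYU"
Token 5: literal('G'). Output: "CYYUG"
Token 6: backref(off=2, len=4). Buffer before: "CYYUG" (len 5)
  byte 1: read out[3]='U', append. Buffer now: "CYYUGU"
  byte 2: read out[4]='G', append. Buffer now: "CYYUGUG"
  byte 3: read out[5]='U', append. Buffer now: "CYYUGUGU"
  byte 4: read out[6]='G', append. Buffer now: "CYYUGUGUG"

Answer: UGUG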